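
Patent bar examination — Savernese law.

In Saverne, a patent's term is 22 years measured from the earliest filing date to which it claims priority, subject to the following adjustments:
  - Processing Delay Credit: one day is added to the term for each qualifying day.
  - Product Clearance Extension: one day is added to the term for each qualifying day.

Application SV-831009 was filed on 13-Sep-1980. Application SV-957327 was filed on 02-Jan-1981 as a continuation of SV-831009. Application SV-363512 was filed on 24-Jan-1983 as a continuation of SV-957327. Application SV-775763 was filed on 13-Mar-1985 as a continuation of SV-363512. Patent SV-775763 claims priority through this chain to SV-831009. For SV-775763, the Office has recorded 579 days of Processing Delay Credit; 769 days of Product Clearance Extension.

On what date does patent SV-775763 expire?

Earliest priority filing: 13 September 1980.
Base term: 13 September 1980 + 22 years → 13 September 2002.
Processing Delay Credit: +579 days → 14 April 2004.
Product Clearance Extension: +769 days → 23 May 2006.

2006-05-23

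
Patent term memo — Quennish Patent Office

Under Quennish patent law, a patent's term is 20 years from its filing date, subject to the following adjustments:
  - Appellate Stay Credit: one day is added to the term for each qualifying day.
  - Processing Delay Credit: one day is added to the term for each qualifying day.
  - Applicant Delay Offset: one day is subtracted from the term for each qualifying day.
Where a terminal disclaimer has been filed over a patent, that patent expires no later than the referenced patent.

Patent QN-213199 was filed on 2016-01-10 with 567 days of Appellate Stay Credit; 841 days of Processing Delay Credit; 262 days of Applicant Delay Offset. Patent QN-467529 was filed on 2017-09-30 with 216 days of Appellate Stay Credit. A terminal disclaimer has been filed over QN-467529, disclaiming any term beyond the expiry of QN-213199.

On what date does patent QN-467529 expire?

Natural term of QN-467529:
  Base: filing + 20 years → 30 September 2037.
  Appellate Stay Credit: +216 days → 4 May 2038.
Expiry of referenced patent QN-213199:
  Base: filing + 20 years → 10 January 2036.
  Appellate Stay Credit: +567 days → 30 July 2037.
  Processing Delay Credit: +841 days → 18 November 2039.
  Applicant Delay Offset: −262 days → 1 March 2039.
Terminal disclaimer: QN-467529 expires on the earlier of 4 May 2038 and 1 March 2039.

2038-05-04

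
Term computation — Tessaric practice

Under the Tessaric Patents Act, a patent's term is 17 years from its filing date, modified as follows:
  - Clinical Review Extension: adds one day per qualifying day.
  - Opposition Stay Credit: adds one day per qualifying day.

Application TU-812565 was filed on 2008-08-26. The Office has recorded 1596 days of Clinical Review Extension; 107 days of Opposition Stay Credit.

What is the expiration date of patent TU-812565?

Base term: filing date + 17 years → 26 August 2025.
Clinical Review Extension: +1596 days → 8 January 2030.
Opposition Stay Credit: +107 days → 25 April 2030.

2030-04-25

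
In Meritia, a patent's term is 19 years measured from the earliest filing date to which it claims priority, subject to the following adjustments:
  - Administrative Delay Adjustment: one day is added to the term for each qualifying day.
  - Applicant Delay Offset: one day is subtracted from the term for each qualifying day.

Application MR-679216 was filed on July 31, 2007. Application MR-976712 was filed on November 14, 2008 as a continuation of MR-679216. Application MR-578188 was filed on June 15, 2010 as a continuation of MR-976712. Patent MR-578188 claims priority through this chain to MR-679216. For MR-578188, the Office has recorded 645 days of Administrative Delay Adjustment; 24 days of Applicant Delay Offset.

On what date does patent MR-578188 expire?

Earliest priority filing: 31 July 2007.
Base term: 31 July 2007 + 19 years → 31 July 2026.
Administrative Delay Adjustment: +645 days → 6 May 2028.
Applicant Delay Offset: −24 days → 12 April 2028.

2028-04-12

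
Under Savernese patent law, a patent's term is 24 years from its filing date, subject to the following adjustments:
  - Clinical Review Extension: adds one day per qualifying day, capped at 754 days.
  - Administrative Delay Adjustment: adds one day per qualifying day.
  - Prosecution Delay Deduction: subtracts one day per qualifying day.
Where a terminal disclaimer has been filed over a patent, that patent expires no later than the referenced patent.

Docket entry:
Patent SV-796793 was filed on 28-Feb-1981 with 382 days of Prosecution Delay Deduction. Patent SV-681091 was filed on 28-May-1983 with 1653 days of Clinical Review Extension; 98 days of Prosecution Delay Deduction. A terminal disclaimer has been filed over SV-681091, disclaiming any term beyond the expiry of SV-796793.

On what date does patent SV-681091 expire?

Natural term of SV-681091:
  Base: filing + 24 years → 28 May 2007.
  Clinical Review Extension: 1653 days claimed exceeds the 754-day cap, so +754 days → 20 June 2009.
  Prosecution Delay Deduction: −98 days → 14 March 2009.
Expiry of referenced patent SV-796793:
  Base: filing + 24 years → 28 February 2005.
  Prosecution Delay Deduction: −382 days → 12 February 2004.
Terminal disclaimer: SV-681091 expires on the earlier of 14 March 2009 and 12 February 2004.

February 12, 2004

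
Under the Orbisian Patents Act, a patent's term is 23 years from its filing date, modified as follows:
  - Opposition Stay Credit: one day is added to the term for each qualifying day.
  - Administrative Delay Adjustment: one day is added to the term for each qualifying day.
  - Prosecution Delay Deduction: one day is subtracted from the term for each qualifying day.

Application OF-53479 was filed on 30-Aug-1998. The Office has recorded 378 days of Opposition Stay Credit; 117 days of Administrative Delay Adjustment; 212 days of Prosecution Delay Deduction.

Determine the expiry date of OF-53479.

June 9, 2022

Base term: filing date + 23 years → 30 August 2021.
Opposition Stay Credit: +378 days → 12 September 2022.
Administrative Delay Adjustment: +117 days → 7 January 2023.
Prosecution Delay Deduction: −212 days → 9 June 2022.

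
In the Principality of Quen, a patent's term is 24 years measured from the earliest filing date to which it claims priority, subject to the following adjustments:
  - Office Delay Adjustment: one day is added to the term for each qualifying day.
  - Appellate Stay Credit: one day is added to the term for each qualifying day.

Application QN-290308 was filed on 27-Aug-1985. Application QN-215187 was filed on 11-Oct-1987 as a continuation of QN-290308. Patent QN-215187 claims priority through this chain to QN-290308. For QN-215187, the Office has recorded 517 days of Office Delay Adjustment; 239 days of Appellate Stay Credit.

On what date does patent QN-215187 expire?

September 22, 2011

Earliest priority filing: 27 August 1985.
Base term: 27 August 1985 + 24 years → 27 August 2009.
Office Delay Adjustment: +517 days → 26 January 2011.
Appellate Stay Credit: +239 days → 22 September 2011.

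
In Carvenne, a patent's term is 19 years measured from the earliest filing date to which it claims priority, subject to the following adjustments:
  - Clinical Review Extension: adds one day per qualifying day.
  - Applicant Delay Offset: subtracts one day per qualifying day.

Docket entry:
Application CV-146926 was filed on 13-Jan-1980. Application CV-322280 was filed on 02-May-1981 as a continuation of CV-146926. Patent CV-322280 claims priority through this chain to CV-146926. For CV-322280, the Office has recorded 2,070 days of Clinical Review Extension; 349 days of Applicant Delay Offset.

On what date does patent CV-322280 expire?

September 30, 2003

Earliest priority filing: 13 January 1980.
Base term: 13 January 1980 + 19 years → 13 January 1999.
Clinical Review Extension: +2070 days → 13 September 2004.
Applicant Delay Offset: −349 days → 30 September 2003.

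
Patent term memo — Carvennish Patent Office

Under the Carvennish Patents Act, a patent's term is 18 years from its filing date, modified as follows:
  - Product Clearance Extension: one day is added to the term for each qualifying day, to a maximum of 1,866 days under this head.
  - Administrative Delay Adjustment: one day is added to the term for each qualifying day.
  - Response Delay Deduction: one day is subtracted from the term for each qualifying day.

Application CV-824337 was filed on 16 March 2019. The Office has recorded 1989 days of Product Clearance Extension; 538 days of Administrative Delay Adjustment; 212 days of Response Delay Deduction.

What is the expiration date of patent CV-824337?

Base term: filing date + 18 years → 16 March 2037.
Product Clearance Extension: 1989 days claimed exceeds the 1866-day cap, so +1866 days → 25 April 2042.
Administrative Delay Adjustment: +538 days → 15 October 2043.
Response Delay Deduction: −212 days → 17 March 2043.

March 17, 2043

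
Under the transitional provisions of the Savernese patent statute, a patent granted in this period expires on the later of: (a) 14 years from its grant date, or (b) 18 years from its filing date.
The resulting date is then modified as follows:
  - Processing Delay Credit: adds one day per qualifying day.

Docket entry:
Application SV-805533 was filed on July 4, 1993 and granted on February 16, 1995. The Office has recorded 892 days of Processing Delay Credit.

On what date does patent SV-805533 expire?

2013-12-12

(a) grant + 14 years → 16 February 2009.
(b) filing + 18 years → 4 July 2011.
Later of the two: 4 July 2011.
Processing Delay Credit: +892 days → 12 December 2013.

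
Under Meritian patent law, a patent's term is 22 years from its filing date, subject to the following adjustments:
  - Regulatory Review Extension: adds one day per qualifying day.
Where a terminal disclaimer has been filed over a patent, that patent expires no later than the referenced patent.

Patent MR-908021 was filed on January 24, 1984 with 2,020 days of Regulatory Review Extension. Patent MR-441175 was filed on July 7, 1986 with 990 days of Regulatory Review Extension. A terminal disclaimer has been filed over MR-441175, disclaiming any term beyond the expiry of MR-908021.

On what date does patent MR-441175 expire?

Natural term of MR-441175:
  Base: filing + 22 years → 7 July 2008.
  Regulatory Review Extension: +990 days → 24 March 2011.
Expiry of referenced patent MR-908021:
  Base: filing + 22 years → 24 January 2006.
  Regulatory Review Extension: +2020 days → 6 August 2011.
Terminal disclaimer: MR-441175 expires on the earlier of 24 March 2011 and 6 August 2011.

2011-03-24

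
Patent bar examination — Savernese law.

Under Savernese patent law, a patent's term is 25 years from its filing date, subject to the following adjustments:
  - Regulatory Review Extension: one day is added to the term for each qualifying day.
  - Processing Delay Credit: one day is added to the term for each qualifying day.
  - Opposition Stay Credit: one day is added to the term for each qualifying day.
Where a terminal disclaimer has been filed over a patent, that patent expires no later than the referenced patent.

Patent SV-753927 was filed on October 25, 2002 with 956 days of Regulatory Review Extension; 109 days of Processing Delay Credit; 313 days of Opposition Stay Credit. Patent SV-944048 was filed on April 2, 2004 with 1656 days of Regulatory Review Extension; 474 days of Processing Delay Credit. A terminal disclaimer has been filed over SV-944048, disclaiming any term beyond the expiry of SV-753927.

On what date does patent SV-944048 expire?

August 3, 2031

Natural term of SV-944048:
  Base: filing + 25 years → 2 April 2029.
  Regulatory Review Extension: +1656 days → 14 October 2033.
  Processing Delay Credit: +474 days → 31 January 2035.
Expiry of referenced patent SV-753927:
  Base: filing + 25 years → 25 October 2027.
  Regulatory Review Extension: +956 days → 7 June 2030.
  Processing Delay Credit: +109 days → 24 September 2030.
  Opposition Stay Credit: +313 days → 3 August 2031.
Terminal disclaimer: SV-944048 expires on the earlier of 31 January 2035 and 3 August 2031.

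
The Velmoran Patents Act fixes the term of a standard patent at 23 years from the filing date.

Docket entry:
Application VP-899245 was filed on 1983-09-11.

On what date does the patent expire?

Filing date + 23 years → 11 September 2006.

September 11, 2006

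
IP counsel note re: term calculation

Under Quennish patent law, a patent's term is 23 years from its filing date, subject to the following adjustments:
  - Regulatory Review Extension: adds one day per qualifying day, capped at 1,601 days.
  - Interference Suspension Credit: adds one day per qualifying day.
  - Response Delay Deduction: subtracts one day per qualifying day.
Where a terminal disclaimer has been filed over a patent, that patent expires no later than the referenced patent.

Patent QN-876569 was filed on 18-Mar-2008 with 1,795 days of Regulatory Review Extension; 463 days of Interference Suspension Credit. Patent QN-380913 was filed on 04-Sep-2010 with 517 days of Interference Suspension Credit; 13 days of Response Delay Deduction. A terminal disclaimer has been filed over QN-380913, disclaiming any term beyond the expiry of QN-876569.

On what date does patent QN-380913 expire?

January 21, 2035

Natural term of QN-380913:
  Base: filing + 23 years → 4 September 2033.
  Interference Suspension Credit: +517 days → 3 February 2035.
  Response Delay Deduction: −13 days → 21 January 2035.
Expiry of referenced patent QN-876569:
  Base: filing + 23 years → 18 March 2031.
  Regulatory Review Extension: 1795 days claimed exceeds the 1601-day cap, so +1601 days → 5 August 2035.
  Interference Suspension Credit: +463 days → 10 November 2036.
Terminal disclaimer: QN-380913 expires on the earlier of 21 January 2035 and 10 November 2036.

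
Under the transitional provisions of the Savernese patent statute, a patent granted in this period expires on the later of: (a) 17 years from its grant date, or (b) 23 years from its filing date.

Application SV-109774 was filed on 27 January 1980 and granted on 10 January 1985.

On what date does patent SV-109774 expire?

January 27, 2003

(a) grant + 17 years → 10 January 2002.
(b) filing + 23 years → 27 January 2003.
Later of the two: 27 January 2003.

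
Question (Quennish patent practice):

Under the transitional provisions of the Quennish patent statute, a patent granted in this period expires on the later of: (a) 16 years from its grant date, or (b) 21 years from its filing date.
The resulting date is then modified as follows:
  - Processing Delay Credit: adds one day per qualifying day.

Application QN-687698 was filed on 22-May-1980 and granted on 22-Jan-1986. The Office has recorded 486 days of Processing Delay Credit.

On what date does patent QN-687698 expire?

(a) grant + 16 years → 22 January 2002.
(b) filing + 21 years → 22 May 2001.
Later of the two: 22 January 2002.
Processing Delay Credit: +486 days → 23 May 2003.

2003-05-23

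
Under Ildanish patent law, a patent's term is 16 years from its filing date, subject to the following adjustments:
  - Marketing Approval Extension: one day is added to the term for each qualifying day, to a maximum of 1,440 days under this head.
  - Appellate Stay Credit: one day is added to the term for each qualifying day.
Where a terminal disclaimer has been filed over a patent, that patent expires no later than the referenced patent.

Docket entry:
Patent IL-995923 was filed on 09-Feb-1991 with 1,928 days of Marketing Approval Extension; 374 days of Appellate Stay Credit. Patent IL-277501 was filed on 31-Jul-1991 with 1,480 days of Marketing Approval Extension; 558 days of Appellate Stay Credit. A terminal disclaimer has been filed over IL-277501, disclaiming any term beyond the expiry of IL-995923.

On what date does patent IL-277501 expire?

Natural term of IL-277501:
  Base: filing + 16 years → 31 July 2007.
  Marketing Approval Extension: 1480 days claimed exceeds the 1440-day cap, so +1440 days → 10 July 2011.
  Appellate Stay Credit: +558 days → 18 January 2013.
Expiry of referenced patent IL-995923:
  Base: filing + 16 years → 9 February 2007.
  Marketing Approval Extension: 1928 days claimed exceeds the 1440-day cap, so +1440 days → 19 January 2011.
  Appellate Stay Credit: +374 days → 28 January 2012.
Terminal disclaimer: IL-277501 expires on the earlier of 18 January 2013 and 28 January 2012.

2012-01-28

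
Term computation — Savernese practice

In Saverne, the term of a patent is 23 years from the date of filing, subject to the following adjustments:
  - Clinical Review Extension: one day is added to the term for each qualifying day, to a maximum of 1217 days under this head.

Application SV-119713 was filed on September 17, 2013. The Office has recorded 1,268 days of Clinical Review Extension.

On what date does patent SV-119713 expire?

January 17, 2040

Base term: filing date + 23 years → 17 September 2036.
Clinical Review Extension: 1268 days claimed exceeds the 1217-day cap, so +1217 days → 17 January 2040.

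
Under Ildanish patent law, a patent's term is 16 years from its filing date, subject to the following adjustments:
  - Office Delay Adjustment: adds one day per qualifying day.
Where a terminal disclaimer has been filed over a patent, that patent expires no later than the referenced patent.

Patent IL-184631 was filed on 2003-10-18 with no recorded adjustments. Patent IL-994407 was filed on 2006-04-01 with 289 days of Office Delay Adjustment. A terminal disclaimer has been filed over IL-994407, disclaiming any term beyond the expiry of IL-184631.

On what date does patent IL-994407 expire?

2019-10-18

Natural term of IL-994407:
  Base: filing + 16 years → 1 April 2022.
  Office Delay Adjustment: +289 days → 15 January 2023.
Expiry of referenced patent IL-184631:
  Base: filing + 16 years → 18 October 2019.
Terminal disclaimer: IL-994407 expires on the earlier of 15 January 2023 and 18 October 2019.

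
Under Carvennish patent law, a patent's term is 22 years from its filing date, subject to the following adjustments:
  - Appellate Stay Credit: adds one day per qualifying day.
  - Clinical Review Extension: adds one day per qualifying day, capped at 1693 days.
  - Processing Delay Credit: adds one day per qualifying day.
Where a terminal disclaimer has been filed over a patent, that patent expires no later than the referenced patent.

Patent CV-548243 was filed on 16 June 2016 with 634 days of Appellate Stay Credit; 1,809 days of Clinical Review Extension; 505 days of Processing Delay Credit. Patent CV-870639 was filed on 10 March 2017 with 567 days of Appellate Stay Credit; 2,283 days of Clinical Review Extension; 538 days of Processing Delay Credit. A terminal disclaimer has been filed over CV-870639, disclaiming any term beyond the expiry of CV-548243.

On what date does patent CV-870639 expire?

Natural term of CV-870639:
  Base: filing + 22 years → 10 March 2039.
  Appellate Stay Credit: +567 days → 27 September 2040.
  Clinical Review Extension: 2283 days claimed exceeds the 1693-day cap, so +1693 days → 17 May 2045.
  Processing Delay Credit: +538 days → 6 November 2046.
Expiry of referenced patent CV-548243:
  Base: filing + 22 years → 16 June 2038.
  Appellate Stay Credit: +634 days → 11 March 2040.
  Clinical Review Extension: 1809 days claimed exceeds the 1693-day cap, so +1693 days → 29 October 2044.
  Processing Delay Credit: +505 days → 18 March 2046.
Terminal disclaimer: CV-870639 expires on the earlier of 6 November 2046 and 18 March 2046.

2046-03-18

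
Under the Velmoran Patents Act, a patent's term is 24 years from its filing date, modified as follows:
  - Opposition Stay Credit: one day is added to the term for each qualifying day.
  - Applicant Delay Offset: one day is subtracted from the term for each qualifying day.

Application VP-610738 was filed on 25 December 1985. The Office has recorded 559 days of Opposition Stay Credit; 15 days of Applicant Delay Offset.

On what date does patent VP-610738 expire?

Base term: filing date + 24 years → 25 December 2009.
Opposition Stay Credit: +559 days → 7 July 2011.
Applicant Delay Offset: −15 days → 22 June 2011.

June 22, 2011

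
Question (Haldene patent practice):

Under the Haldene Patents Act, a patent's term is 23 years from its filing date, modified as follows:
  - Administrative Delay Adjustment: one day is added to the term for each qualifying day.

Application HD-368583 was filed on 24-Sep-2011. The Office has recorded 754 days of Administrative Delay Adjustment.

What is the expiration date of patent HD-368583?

2036-10-17

Base term: filing date + 23 years → 24 September 2034.
Administrative Delay Adjustment: +754 days → 17 October 2036.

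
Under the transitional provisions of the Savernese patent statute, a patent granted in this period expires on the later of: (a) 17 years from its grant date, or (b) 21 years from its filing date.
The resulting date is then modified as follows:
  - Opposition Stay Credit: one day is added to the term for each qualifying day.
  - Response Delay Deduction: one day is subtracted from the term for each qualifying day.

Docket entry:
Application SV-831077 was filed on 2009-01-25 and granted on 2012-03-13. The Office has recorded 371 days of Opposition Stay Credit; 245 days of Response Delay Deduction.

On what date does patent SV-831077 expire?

(a) grant + 17 years → 13 March 2029.
(b) filing + 21 years → 25 January 2030.
Later of the two: 25 January 2030.
Opposition Stay Credit: +371 days → 31 January 2031.
Response Delay Deduction: −245 days → 31 May 2030.

2030-05-31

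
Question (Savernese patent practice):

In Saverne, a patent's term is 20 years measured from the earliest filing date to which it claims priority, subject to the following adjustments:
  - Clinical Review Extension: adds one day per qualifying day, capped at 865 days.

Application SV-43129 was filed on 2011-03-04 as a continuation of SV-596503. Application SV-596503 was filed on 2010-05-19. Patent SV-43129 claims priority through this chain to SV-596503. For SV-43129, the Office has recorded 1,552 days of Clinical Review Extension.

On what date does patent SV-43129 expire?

Earliest priority filing: 19 May 2010.
Base term: 19 May 2010 + 20 years → 19 May 2030.
Clinical Review Extension: 1552 days claimed exceeds the 865-day cap, so +865 days → 30 September 2032.

2032-09-30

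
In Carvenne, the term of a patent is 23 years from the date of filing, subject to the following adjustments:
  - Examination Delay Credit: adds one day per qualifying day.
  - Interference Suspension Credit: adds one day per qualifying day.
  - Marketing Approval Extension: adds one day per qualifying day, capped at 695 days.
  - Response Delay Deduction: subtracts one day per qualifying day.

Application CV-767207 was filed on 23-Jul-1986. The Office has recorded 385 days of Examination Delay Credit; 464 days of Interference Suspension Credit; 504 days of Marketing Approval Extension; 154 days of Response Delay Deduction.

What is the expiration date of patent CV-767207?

2012-11-03

Base term: filing date + 23 years → 23 July 2009.
Examination Delay Credit: +385 days → 12 August 2010.
Interference Suspension Credit: +464 days → 19 November 2011.
Marketing Approval Extension: 504 days (within the 695-day cap) → +504 days → 6 April 2013.
Response Delay Deduction: −154 days → 3 November 2012.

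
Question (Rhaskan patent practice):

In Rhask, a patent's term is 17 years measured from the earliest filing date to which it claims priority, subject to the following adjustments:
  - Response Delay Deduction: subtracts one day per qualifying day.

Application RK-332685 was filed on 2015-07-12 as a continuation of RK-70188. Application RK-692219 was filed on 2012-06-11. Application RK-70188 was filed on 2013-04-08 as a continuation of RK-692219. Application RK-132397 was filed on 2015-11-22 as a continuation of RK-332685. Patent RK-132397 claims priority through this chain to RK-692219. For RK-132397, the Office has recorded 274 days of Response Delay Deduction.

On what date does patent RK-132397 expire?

2028-09-10

Earliest priority filing: 11 June 2012.
Base term: 11 June 2012 + 17 years → 11 June 2029.
Response Delay Deduction: −274 days → 10 September 2028.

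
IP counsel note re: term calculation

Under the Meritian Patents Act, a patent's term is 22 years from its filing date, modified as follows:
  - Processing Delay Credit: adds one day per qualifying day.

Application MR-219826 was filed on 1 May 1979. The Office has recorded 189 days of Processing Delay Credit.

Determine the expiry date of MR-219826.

Base term: filing date + 22 years → 1 May 2001.
Processing Delay Credit: +189 days → 6 November 2001.

November 6, 2001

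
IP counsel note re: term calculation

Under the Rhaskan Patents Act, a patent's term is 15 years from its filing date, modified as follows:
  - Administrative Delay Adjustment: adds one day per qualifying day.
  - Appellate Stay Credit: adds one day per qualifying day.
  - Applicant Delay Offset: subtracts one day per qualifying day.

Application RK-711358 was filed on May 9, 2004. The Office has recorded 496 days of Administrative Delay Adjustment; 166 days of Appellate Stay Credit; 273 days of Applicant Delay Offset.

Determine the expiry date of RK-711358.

Base term: filing date + 15 years → 9 May 2019.
Administrative Delay Adjustment: +496 days → 16 September 2020.
Appellate Stay Credit: +166 days → 1 March 2021.
Applicant Delay Offset: −273 days → 1 June 2020.

June 1, 2020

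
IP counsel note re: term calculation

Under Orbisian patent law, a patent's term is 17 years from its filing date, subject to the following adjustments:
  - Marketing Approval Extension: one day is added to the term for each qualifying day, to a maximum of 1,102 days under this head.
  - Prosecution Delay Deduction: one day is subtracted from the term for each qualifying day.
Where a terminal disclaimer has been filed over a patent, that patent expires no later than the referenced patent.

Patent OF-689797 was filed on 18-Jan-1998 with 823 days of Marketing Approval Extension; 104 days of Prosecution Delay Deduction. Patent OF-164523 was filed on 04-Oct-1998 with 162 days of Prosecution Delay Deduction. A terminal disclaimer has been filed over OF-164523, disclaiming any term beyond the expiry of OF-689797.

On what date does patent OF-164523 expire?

Natural term of OF-164523:
  Base: filing + 17 years → 4 October 2015.
  Prosecution Delay Deduction: −162 days → 25 April 2015.
Expiry of referenced patent OF-689797:
  Base: filing + 17 years → 18 January 2015.
  Marketing Approval Extension: 823 days (within the 1102-day cap) → +823 days → 20 April 2017.
  Prosecution Delay Deduction: −104 days → 6 January 2017.
Terminal disclaimer: OF-164523 expires on the earlier of 25 April 2015 and 6 January 2017.

April 25, 2015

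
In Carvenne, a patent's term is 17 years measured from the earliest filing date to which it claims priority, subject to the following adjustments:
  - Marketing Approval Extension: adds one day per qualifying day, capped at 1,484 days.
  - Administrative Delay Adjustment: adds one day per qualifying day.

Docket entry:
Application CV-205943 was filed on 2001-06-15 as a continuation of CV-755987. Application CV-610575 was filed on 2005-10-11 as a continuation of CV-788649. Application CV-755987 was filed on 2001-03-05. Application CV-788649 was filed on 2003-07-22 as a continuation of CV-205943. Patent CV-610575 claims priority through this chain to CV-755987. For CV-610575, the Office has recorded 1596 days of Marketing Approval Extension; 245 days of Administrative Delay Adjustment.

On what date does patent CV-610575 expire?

Earliest priority filing: 5 March 2001.
Base term: 5 March 2001 + 17 years → 5 March 2018.
Marketing Approval Extension: 1596 days claimed exceeds the 1484-day cap, so +1484 days → 28 March 2022.
Administrative Delay Adjustment: +245 days → 28 November 2022.

November 28, 2022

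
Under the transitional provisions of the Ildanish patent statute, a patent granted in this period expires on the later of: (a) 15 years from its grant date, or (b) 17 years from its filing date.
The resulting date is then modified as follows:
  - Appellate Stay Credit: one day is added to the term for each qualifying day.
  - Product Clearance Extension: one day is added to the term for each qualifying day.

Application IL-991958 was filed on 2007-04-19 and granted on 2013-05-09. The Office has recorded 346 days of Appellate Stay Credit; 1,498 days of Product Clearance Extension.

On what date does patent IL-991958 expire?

(a) grant + 15 years → 9 May 2028.
(b) filing + 17 years → 19 April 2024.
Later of the two: 9 May 2028.
Appellate Stay Credit: +346 days → 20 April 2029.
Product Clearance Extension: +1498 days → 27 May 2033.

May 27, 2033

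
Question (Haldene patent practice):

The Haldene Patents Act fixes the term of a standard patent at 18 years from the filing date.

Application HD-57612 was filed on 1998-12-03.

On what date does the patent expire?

2016-12-03

Filing date + 18 years → 3 December 2016.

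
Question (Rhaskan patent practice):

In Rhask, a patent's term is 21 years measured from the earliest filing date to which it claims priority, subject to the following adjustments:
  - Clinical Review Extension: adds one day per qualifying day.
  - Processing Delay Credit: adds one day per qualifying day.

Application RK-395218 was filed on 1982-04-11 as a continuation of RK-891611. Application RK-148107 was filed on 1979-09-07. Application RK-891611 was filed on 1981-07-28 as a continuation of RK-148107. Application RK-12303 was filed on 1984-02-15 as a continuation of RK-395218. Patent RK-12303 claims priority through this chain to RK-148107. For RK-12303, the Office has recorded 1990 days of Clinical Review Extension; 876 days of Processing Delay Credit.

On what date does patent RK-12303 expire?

2008-07-13

Earliest priority filing: 7 September 1979.
Base term: 7 September 1979 + 21 years → 7 September 2000.
Clinical Review Extension: +1990 days → 18 February 2006.
Processing Delay Credit: +876 days → 13 July 2008.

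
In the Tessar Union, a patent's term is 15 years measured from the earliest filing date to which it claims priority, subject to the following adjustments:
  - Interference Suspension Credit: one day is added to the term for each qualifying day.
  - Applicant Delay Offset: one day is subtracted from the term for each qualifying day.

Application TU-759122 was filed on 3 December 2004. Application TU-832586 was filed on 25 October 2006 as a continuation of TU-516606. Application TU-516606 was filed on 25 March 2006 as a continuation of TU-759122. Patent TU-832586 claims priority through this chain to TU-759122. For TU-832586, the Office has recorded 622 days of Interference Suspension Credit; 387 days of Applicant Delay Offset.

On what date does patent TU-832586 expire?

July 25, 2020

Earliest priority filing: 3 December 2004.
Base term: 3 December 2004 + 15 years → 3 December 2019.
Interference Suspension Credit: +622 days → 16 August 2021.
Applicant Delay Offset: −387 days → 25 July 2020.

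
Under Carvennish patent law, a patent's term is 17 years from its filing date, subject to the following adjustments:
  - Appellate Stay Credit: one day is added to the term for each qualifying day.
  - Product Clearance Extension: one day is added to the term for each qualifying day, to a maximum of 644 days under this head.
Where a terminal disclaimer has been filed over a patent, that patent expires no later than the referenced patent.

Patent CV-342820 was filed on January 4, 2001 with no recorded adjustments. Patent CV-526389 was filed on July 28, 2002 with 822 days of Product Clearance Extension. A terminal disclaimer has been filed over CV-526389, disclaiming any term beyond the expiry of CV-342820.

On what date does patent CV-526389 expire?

Natural term of CV-526389:
  Base: filing + 17 years → 28 July 2019.
  Product Clearance Extension: 822 days claimed exceeds the 644-day cap, so +644 days → 2 May 2021.
Expiry of referenced patent CV-342820:
  Base: filing + 17 years → 4 January 2018.
Terminal disclaimer: CV-526389 expires on the earlier of 2 May 2021 and 4 January 2018.

2018-01-04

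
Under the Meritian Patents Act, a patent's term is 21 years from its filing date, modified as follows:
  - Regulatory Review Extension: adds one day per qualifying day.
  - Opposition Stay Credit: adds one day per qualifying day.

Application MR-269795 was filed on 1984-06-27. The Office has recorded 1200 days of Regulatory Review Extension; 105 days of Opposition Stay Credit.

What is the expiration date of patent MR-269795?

January 22, 2009

Base term: filing date + 21 years → 27 June 2005.
Regulatory Review Extension: +1200 days → 9 October 2008.
Opposition Stay Credit: +105 days → 22 January 2009.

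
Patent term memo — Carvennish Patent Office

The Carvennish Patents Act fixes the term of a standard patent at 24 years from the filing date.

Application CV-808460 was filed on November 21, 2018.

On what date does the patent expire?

Filing date + 24 years → 21 November 2042.

November 21, 2042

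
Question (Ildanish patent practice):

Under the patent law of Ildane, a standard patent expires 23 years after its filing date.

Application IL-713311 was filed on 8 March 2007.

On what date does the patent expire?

March 8, 2030

Filing date + 23 years → 8 March 2030.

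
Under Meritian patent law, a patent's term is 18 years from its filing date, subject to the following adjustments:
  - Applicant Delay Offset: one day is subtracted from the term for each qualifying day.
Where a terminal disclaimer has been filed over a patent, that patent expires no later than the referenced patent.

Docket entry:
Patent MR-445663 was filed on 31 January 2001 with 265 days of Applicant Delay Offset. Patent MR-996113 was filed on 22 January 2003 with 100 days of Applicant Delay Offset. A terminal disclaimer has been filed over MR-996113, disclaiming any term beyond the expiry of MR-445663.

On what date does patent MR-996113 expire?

May 11, 2018

Natural term of MR-996113:
  Base: filing + 18 years → 22 January 2021.
  Applicant Delay Offset: −100 days → 14 October 2020.
Expiry of referenced patent MR-445663:
  Base: filing + 18 years → 31 January 2019.
  Applicant Delay Offset: −265 days → 11 May 2018.
Terminal disclaimer: MR-996113 expires on the earlier of 14 October 2020 and 11 May 2018.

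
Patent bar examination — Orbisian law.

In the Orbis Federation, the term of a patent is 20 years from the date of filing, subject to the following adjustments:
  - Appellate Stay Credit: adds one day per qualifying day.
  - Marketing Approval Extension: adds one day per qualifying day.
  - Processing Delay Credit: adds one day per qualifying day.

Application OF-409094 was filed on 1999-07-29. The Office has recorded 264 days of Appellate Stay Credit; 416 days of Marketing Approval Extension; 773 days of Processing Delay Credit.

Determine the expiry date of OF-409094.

Base term: filing date + 20 years → 29 July 2019.
Appellate Stay Credit: +264 days → 18 April 2020.
Marketing Approval Extension: +416 days → 8 June 2021.
Processing Delay Credit: +773 days → 21 July 2023.

2023-07-21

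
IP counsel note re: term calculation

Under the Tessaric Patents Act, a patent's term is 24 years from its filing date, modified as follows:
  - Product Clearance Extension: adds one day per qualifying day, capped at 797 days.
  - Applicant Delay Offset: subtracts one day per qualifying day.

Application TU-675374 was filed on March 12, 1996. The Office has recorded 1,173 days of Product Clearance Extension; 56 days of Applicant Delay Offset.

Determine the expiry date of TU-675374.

Base term: filing date + 24 years → 12 March 2020.
Product Clearance Extension: 1173 days claimed exceeds the 797-day cap, so +797 days → 18 May 2022.
Applicant Delay Offset: −56 days → 23 March 2022.

2022-03-23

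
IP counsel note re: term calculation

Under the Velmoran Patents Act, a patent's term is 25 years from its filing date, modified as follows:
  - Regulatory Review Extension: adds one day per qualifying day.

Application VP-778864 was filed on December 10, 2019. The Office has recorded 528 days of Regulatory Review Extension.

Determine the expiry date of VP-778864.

2046-05-22

Base term: filing date + 25 years → 10 December 2044.
Regulatory Review Extension: +528 days → 22 May 2046.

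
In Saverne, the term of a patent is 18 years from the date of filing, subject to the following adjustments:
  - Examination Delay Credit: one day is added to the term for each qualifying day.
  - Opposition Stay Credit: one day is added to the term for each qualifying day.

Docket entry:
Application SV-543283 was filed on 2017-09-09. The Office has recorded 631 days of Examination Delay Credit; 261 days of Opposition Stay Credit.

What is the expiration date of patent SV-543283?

February 17, 2038

Base term: filing date + 18 years → 9 September 2035.
Examination Delay Credit: +631 days → 1 June 2037.
Opposition Stay Credit: +261 days → 17 February 2038.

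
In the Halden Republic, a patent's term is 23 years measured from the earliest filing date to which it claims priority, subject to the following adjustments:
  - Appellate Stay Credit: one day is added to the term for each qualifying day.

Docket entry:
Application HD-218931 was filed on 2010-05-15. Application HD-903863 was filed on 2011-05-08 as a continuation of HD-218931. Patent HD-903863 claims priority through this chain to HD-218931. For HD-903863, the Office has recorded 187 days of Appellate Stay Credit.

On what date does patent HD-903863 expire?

Earliest priority filing: 15 May 2010.
Base term: 15 May 2010 + 23 years → 15 May 2033.
Appellate Stay Credit: +187 days → 18 November 2033.

November 18, 2033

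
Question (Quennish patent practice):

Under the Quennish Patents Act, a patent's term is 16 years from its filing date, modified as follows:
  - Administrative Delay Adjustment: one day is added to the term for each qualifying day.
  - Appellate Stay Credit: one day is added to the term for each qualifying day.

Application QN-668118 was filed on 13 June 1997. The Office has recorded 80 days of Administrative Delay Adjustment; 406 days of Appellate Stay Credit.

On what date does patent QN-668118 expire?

Base term: filing date + 16 years → 13 June 2013.
Administrative Delay Adjustment: +80 days → 1 September 2013.
Appellate Stay Credit: +406 days → 12 October 2014.

October 12, 2014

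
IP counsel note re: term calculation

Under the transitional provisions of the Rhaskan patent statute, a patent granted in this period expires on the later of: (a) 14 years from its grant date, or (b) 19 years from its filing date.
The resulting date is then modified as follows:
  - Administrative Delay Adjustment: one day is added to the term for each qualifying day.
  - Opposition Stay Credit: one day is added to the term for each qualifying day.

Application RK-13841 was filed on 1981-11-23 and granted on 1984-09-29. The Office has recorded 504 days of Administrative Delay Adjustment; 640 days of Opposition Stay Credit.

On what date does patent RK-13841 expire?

January 11, 2004

(a) grant + 14 years → 29 September 1998.
(b) filing + 19 years → 23 November 2000.
Later of the two: 23 November 2000.
Administrative Delay Adjustment: +504 days → 11 April 2002.
Opposition Stay Credit: +640 days → 11 January 2004.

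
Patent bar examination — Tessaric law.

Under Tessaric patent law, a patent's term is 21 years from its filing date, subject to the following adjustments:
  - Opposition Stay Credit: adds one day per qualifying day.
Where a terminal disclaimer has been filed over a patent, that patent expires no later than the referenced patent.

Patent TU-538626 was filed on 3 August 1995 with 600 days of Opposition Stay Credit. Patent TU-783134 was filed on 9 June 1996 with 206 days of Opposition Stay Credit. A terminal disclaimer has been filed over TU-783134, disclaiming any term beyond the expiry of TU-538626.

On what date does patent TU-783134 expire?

Natural term of TU-783134:
  Base: filing + 21 years → 9 June 2017.
  Opposition Stay Credit: +206 days → 1 January 2018.
Expiry of referenced patent TU-538626:
  Base: filing + 21 years → 3 August 2016.
  Opposition Stay Credit: +600 days → 26 March 2018.
Terminal disclaimer: TU-783134 expires on the earlier of 1 January 2018 and 26 March 2018.

January 1, 2018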